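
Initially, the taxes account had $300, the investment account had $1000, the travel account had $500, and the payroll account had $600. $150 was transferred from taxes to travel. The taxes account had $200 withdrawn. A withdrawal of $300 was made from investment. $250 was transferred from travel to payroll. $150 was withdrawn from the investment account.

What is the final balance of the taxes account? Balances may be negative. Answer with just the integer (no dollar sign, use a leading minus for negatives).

Tracking account balances step by step:
Start: taxes=300, investment=1000, travel=500, payroll=600
Event 1 (transfer 150 taxes -> travel): taxes: 300 - 150 = 150, travel: 500 + 150 = 650. Balances: taxes=150, investment=1000, travel=650, payroll=600
Event 2 (withdraw 200 from taxes): taxes: 150 - 200 = -50. Balances: taxes=-50, investment=1000, travel=650, payroll=600
Event 3 (withdraw 300 from investment): investment: 1000 - 300 = 700. Balances: taxes=-50, investment=700, travel=650, payroll=600
Event 4 (transfer 250 travel -> payroll): travel: 650 - 250 = 400, payroll: 600 + 250 = 850. Balances: taxes=-50, investment=700, travel=400, payroll=850
Event 5 (withdraw 150 from investment): investment: 700 - 150 = 550. Balances: taxes=-50, investment=550, travel=400, payroll=850

Final balance of taxes: -50

Answer: -50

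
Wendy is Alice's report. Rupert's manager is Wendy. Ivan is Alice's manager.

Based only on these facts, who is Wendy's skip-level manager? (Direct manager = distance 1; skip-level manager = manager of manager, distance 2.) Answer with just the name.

Answer: Ivan

Derivation:
Reconstructing the manager chain from the given facts:
  Ivan -> Alice -> Wendy -> Rupert
(each arrow means 'manager of the next')
Positions in the chain (0 = top):
  position of Ivan: 0
  position of Alice: 1
  position of Wendy: 2
  position of Rupert: 3

Wendy is at position 2; the skip-level manager is 2 steps up the chain, i.e. position 0: Ivan.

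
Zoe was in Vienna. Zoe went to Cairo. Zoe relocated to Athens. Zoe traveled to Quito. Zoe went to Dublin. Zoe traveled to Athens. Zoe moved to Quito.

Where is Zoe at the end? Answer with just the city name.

Answer: Quito

Derivation:
Tracking Zoe's location:
Start: Zoe is in Vienna.
After move 1: Vienna -> Cairo. Zoe is in Cairo.
After move 2: Cairo -> Athens. Zoe is in Athens.
After move 3: Athens -> Quito. Zoe is in Quito.
After move 4: Quito -> Dublin. Zoe is in Dublin.
After move 5: Dublin -> Athens. Zoe is in Athens.
After move 6: Athens -> Quito. Zoe is in Quito.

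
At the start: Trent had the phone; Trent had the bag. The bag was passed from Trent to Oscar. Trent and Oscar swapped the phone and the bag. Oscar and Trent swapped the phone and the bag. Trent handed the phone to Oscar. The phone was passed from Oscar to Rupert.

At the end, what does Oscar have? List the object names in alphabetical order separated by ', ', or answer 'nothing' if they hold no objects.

Answer: bag

Derivation:
Tracking all object holders:
Start: phone:Trent, bag:Trent
Event 1 (give bag: Trent -> Oscar). State: phone:Trent, bag:Oscar
Event 2 (swap phone<->bag: now phone:Oscar, bag:Trent). State: phone:Oscar, bag:Trent
Event 3 (swap phone<->bag: now phone:Trent, bag:Oscar). State: phone:Trent, bag:Oscar
Event 4 (give phone: Trent -> Oscar). State: phone:Oscar, bag:Oscar
Event 5 (give phone: Oscar -> Rupert). State: phone:Rupert, bag:Oscar

Final state: phone:Rupert, bag:Oscar
Oscar holds: bag.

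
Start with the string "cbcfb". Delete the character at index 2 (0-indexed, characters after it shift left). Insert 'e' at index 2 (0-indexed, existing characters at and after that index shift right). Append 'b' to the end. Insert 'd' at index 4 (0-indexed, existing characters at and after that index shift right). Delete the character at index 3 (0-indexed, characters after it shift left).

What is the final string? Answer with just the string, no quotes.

Applying each edit step by step:
Start: "cbcfb"
Op 1 (delete idx 2 = 'c'): "cbcfb" -> "cbfb"
Op 2 (insert 'e' at idx 2): "cbfb" -> "cbefb"
Op 3 (append 'b'): "cbefb" -> "cbefbb"
Op 4 (insert 'd' at idx 4): "cbefbb" -> "cbefdbb"
Op 5 (delete idx 3 = 'f'): "cbefdbb" -> "cbedbb"

Answer: cbedbb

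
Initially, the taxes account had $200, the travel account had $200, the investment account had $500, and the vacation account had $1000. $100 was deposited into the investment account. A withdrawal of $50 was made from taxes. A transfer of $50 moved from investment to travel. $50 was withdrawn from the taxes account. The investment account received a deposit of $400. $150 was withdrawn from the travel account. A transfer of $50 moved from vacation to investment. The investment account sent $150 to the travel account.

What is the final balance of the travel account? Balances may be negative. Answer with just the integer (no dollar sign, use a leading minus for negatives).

Answer: 250

Derivation:
Tracking account balances step by step:
Start: taxes=200, travel=200, investment=500, vacation=1000
Event 1 (deposit 100 to investment): investment: 500 + 100 = 600. Balances: taxes=200, travel=200, investment=600, vacation=1000
Event 2 (withdraw 50 from taxes): taxes: 200 - 50 = 150. Balances: taxes=150, travel=200, investment=600, vacation=1000
Event 3 (transfer 50 investment -> travel): investment: 600 - 50 = 550, travel: 200 + 50 = 250. Balances: taxes=150, travel=250, investment=550, vacation=1000
Event 4 (withdraw 50 from taxes): taxes: 150 - 50 = 100. Balances: taxes=100, travel=250, investment=550, vacation=1000
Event 5 (deposit 400 to investment): investment: 550 + 400 = 950. Balances: taxes=100, travel=250, investment=950, vacation=1000
Event 6 (withdraw 150 from travel): travel: 250 - 150 = 100. Balances: taxes=100, travel=100, investment=950, vacation=1000
Event 7 (transfer 50 vacation -> investment): vacation: 1000 - 50 = 950, investment: 950 + 50 = 1000. Balances: taxes=100, travel=100, investment=1000, vacation=950
Event 8 (transfer 150 investment -> travel): investment: 1000 - 150 = 850, travel: 100 + 150 = 250. Balances: taxes=100, travel=250, investment=850, vacation=950

Final balance of travel: 250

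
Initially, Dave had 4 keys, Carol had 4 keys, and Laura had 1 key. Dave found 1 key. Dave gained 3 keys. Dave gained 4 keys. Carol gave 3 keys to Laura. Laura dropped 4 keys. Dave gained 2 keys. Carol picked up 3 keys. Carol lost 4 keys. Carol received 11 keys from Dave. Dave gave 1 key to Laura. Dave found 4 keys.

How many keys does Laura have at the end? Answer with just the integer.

Answer: 1

Derivation:
Tracking counts step by step:
Start: Dave=4, Carol=4, Laura=1
Event 1 (Dave +1): Dave: 4 -> 5. State: Dave=5, Carol=4, Laura=1
Event 2 (Dave +3): Dave: 5 -> 8. State: Dave=8, Carol=4, Laura=1
Event 3 (Dave +4): Dave: 8 -> 12. State: Dave=12, Carol=4, Laura=1
Event 4 (Carol -> Laura, 3): Carol: 4 -> 1, Laura: 1 -> 4. State: Dave=12, Carol=1, Laura=4
Event 5 (Laura -4): Laura: 4 -> 0. State: Dave=12, Carol=1, Laura=0
Event 6 (Dave +2): Dave: 12 -> 14. State: Dave=14, Carol=1, Laura=0
Event 7 (Carol +3): Carol: 1 -> 4. State: Dave=14, Carol=4, Laura=0
Event 8 (Carol -4): Carol: 4 -> 0. State: Dave=14, Carol=0, Laura=0
Event 9 (Dave -> Carol, 11): Dave: 14 -> 3, Carol: 0 -> 11. State: Dave=3, Carol=11, Laura=0
Event 10 (Dave -> Laura, 1): Dave: 3 -> 2, Laura: 0 -> 1. State: Dave=2, Carol=11, Laura=1
Event 11 (Dave +4): Dave: 2 -> 6. State: Dave=6, Carol=11, Laura=1

Laura's final count: 1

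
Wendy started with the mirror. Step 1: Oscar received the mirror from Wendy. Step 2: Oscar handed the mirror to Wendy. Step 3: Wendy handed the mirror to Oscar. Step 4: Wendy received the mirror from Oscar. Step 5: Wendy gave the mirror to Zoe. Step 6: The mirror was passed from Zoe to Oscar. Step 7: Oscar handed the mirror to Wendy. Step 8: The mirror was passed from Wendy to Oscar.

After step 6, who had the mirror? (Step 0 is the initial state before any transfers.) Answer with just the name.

Answer: Oscar

Derivation:
Tracking the mirror holder through step 6:
After step 0 (start): Wendy
After step 1: Oscar
After step 2: Wendy
After step 3: Oscar
After step 4: Wendy
After step 5: Zoe
After step 6: Oscar

At step 6, the holder is Oscar.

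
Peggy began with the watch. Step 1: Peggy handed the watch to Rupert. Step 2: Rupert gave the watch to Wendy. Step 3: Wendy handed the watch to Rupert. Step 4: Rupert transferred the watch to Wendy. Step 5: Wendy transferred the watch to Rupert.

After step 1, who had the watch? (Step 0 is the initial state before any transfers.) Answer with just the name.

Tracking the watch holder through step 1:
After step 0 (start): Peggy
After step 1: Rupert

At step 1, the holder is Rupert.

Answer: Rupert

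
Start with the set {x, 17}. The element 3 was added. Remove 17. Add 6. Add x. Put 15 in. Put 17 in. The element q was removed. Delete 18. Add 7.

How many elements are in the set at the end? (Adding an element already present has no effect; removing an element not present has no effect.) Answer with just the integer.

Tracking the set through each operation:
Start: {17, x}
Event 1 (add 3): added. Set: {17, 3, x}
Event 2 (remove 17): removed. Set: {3, x}
Event 3 (add 6): added. Set: {3, 6, x}
Event 4 (add x): already present, no change. Set: {3, 6, x}
Event 5 (add 15): added. Set: {15, 3, 6, x}
Event 6 (add 17): added. Set: {15, 17, 3, 6, x}
Event 7 (remove q): not present, no change. Set: {15, 17, 3, 6, x}
Event 8 (remove 18): not present, no change. Set: {15, 17, 3, 6, x}
Event 9 (add 7): added. Set: {15, 17, 3, 6, 7, x}

Final set: {15, 17, 3, 6, 7, x} (size 6)

Answer: 6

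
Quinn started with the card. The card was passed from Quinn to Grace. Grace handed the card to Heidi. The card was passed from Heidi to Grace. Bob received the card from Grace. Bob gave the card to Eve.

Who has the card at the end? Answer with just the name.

Answer: Eve

Derivation:
Tracking the card through each event:
Start: Quinn has the card.
After event 1: Grace has the card.
After event 2: Heidi has the card.
After event 3: Grace has the card.
After event 4: Bob has the card.
After event 5: Eve has the card.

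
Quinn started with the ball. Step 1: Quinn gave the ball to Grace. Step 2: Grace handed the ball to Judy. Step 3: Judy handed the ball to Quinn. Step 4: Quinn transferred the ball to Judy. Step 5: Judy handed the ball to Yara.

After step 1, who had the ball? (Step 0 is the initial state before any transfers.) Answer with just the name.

Answer: Grace

Derivation:
Tracking the ball holder through step 1:
After step 0 (start): Quinn
After step 1: Grace

At step 1, the holder is Grace.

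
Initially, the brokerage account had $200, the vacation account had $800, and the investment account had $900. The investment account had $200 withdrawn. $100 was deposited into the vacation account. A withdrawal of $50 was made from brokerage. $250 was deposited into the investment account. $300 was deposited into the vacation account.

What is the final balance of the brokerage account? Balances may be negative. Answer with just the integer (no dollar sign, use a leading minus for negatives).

Tracking account balances step by step:
Start: brokerage=200, vacation=800, investment=900
Event 1 (withdraw 200 from investment): investment: 900 - 200 = 700. Balances: brokerage=200, vacation=800, investment=700
Event 2 (deposit 100 to vacation): vacation: 800 + 100 = 900. Balances: brokerage=200, vacation=900, investment=700
Event 3 (withdraw 50 from brokerage): brokerage: 200 - 50 = 150. Balances: brokerage=150, vacation=900, investment=700
Event 4 (deposit 250 to investment): investment: 700 + 250 = 950. Balances: brokerage=150, vacation=900, investment=950
Event 5 (deposit 300 to vacation): vacation: 900 + 300 = 1200. Balances: brokerage=150, vacation=1200, investment=950

Final balance of brokerage: 150

Answer: 150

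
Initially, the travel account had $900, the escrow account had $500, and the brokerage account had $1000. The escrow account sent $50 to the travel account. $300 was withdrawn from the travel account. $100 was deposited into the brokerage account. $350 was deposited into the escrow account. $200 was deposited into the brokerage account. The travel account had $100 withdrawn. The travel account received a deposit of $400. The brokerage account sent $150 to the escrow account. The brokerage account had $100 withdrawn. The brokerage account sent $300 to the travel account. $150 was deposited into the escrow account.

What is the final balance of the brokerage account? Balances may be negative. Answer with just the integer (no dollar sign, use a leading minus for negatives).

Answer: 750

Derivation:
Tracking account balances step by step:
Start: travel=900, escrow=500, brokerage=1000
Event 1 (transfer 50 escrow -> travel): escrow: 500 - 50 = 450, travel: 900 + 50 = 950. Balances: travel=950, escrow=450, brokerage=1000
Event 2 (withdraw 300 from travel): travel: 950 - 300 = 650. Balances: travel=650, escrow=450, brokerage=1000
Event 3 (deposit 100 to brokerage): brokerage: 1000 + 100 = 1100. Balances: travel=650, escrow=450, brokerage=1100
Event 4 (deposit 350 to escrow): escrow: 450 + 350 = 800. Balances: travel=650, escrow=800, brokerage=1100
Event 5 (deposit 200 to brokerage): brokerage: 1100 + 200 = 1300. Balances: travel=650, escrow=800, brokerage=1300
Event 6 (withdraw 100 from travel): travel: 650 - 100 = 550. Balances: travel=550, escrow=800, brokerage=1300
Event 7 (deposit 400 to travel): travel: 550 + 400 = 950. Balances: travel=950, escrow=800, brokerage=1300
Event 8 (transfer 150 brokerage -> escrow): brokerage: 1300 - 150 = 1150, escrow: 800 + 150 = 950. Balances: travel=950, escrow=950, brokerage=1150
Event 9 (withdraw 100 from brokerage): brokerage: 1150 - 100 = 1050. Balances: travel=950, escrow=950, brokerage=1050
Event 10 (transfer 300 brokerage -> travel): brokerage: 1050 - 300 = 750, travel: 950 + 300 = 1250. Balances: travel=1250, escrow=950, brokerage=750
Event 11 (deposit 150 to escrow): escrow: 950 + 150 = 1100. Balances: travel=1250, escrow=1100, brokerage=750

Final balance of brokerage: 750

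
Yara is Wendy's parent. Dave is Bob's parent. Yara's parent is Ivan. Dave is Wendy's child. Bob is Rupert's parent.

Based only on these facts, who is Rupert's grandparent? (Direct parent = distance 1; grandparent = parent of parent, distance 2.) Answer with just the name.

Reconstructing the parent chain from the given facts:
  Ivan -> Yara -> Wendy -> Dave -> Bob -> Rupert
(each arrow means 'parent of the next')
Positions in the chain (0 = top):
  position of Ivan: 0
  position of Yara: 1
  position of Wendy: 2
  position of Dave: 3
  position of Bob: 4
  position of Rupert: 5

Rupert is at position 5; the grandparent is 2 steps up the chain, i.e. position 3: Dave.

Answer: Dave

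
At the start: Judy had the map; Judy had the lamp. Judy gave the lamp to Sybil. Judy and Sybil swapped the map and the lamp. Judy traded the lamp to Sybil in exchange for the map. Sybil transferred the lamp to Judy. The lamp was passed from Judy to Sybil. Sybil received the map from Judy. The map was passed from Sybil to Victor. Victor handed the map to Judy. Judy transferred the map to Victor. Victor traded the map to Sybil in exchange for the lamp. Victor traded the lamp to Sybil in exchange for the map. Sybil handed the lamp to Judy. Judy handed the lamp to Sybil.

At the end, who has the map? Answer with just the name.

Tracking all object holders:
Start: map:Judy, lamp:Judy
Event 1 (give lamp: Judy -> Sybil). State: map:Judy, lamp:Sybil
Event 2 (swap map<->lamp: now map:Sybil, lamp:Judy). State: map:Sybil, lamp:Judy
Event 3 (swap lamp<->map: now lamp:Sybil, map:Judy). State: map:Judy, lamp:Sybil
Event 4 (give lamp: Sybil -> Judy). State: map:Judy, lamp:Judy
Event 5 (give lamp: Judy -> Sybil). State: map:Judy, lamp:Sybil
Event 6 (give map: Judy -> Sybil). State: map:Sybil, lamp:Sybil
Event 7 (give map: Sybil -> Victor). State: map:Victor, lamp:Sybil
Event 8 (give map: Victor -> Judy). State: map:Judy, lamp:Sybil
Event 9 (give map: Judy -> Victor). State: map:Victor, lamp:Sybil
Event 10 (swap map<->lamp: now map:Sybil, lamp:Victor). State: map:Sybil, lamp:Victor
Event 11 (swap lamp<->map: now lamp:Sybil, map:Victor). State: map:Victor, lamp:Sybil
Event 12 (give lamp: Sybil -> Judy). State: map:Victor, lamp:Judy
Event 13 (give lamp: Judy -> Sybil). State: map:Victor, lamp:Sybil

Final state: map:Victor, lamp:Sybil
The map is held by Victor.

Answer: Victor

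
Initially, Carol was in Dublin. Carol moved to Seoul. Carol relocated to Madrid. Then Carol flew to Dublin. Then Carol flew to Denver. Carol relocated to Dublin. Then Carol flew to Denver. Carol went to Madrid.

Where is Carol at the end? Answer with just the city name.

Answer: Madrid

Derivation:
Tracking Carol's location:
Start: Carol is in Dublin.
After move 1: Dublin -> Seoul. Carol is in Seoul.
After move 2: Seoul -> Madrid. Carol is in Madrid.
After move 3: Madrid -> Dublin. Carol is in Dublin.
After move 4: Dublin -> Denver. Carol is in Denver.
After move 5: Denver -> Dublin. Carol is in Dublin.
After move 6: Dublin -> Denver. Carol is in Denver.
After move 7: Denver -> Madrid. Carol is in Madrid.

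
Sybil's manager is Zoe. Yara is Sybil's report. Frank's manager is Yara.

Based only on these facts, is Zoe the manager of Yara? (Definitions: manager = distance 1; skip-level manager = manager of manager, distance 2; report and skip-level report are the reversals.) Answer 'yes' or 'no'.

Answer: no

Derivation:
Reconstructing the manager chain from the given facts:
  Zoe -> Sybil -> Yara -> Frank
(each arrow means 'manager of the next')
Positions in the chain (0 = top):
  position of Zoe: 0
  position of Sybil: 1
  position of Yara: 2
  position of Frank: 3

Zoe is at position 0, Yara is at position 2; signed distance (j - i) = 2.
'manager' requires j - i = 1. Actual distance is 2, so the relation does NOT hold.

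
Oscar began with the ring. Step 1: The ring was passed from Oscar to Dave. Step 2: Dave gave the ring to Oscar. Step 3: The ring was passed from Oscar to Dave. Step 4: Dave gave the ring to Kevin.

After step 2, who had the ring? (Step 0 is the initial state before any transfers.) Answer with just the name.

Tracking the ring holder through step 2:
After step 0 (start): Oscar
After step 1: Dave
After step 2: Oscar

At step 2, the holder is Oscar.

Answer: Oscar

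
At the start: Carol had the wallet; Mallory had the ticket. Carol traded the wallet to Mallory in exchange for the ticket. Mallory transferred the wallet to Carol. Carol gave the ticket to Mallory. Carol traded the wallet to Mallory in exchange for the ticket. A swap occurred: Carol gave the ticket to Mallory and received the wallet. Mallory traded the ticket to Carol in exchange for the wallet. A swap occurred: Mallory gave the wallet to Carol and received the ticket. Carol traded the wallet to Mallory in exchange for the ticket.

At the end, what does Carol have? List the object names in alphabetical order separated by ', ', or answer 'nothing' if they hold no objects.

Answer: ticket

Derivation:
Tracking all object holders:
Start: wallet:Carol, ticket:Mallory
Event 1 (swap wallet<->ticket: now wallet:Mallory, ticket:Carol). State: wallet:Mallory, ticket:Carol
Event 2 (give wallet: Mallory -> Carol). State: wallet:Carol, ticket:Carol
Event 3 (give ticket: Carol -> Mallory). State: wallet:Carol, ticket:Mallory
Event 4 (swap wallet<->ticket: now wallet:Mallory, ticket:Carol). State: wallet:Mallory, ticket:Carol
Event 5 (swap ticket<->wallet: now ticket:Mallory, wallet:Carol). State: wallet:Carol, ticket:Mallory
Event 6 (swap ticket<->wallet: now ticket:Carol, wallet:Mallory). State: wallet:Mallory, ticket:Carol
Event 7 (swap wallet<->ticket: now wallet:Carol, ticket:Mallory). State: wallet:Carol, ticket:Mallory
Event 8 (swap wallet<->ticket: now wallet:Mallory, ticket:Carol). State: wallet:Mallory, ticket:Carol

Final state: wallet:Mallory, ticket:Carol
Carol holds: ticket.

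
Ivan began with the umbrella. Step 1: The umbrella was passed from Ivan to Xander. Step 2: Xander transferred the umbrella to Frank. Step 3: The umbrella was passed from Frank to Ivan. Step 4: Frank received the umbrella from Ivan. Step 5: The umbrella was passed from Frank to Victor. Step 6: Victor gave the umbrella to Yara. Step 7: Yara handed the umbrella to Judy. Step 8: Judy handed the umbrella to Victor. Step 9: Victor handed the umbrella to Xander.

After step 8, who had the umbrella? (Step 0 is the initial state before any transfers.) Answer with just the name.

Answer: Victor

Derivation:
Tracking the umbrella holder through step 8:
After step 0 (start): Ivan
After step 1: Xander
After step 2: Frank
After step 3: Ivan
After step 4: Frank
After step 5: Victor
After step 6: Yara
After step 7: Judy
After step 8: Victor

At step 8, the holder is Victor.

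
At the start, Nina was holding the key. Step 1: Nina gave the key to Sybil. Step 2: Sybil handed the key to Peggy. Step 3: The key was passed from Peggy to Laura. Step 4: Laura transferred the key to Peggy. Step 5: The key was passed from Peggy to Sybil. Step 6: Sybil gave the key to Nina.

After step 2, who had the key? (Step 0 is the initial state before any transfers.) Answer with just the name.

Tracking the key holder through step 2:
After step 0 (start): Nina
After step 1: Sybil
After step 2: Peggy

At step 2, the holder is Peggy.

Answer: Peggy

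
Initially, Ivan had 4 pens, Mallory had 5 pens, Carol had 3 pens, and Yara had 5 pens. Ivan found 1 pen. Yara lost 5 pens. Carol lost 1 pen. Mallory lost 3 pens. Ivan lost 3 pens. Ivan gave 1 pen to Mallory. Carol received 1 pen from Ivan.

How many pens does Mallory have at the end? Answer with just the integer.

Tracking counts step by step:
Start: Ivan=4, Mallory=5, Carol=3, Yara=5
Event 1 (Ivan +1): Ivan: 4 -> 5. State: Ivan=5, Mallory=5, Carol=3, Yara=5
Event 2 (Yara -5): Yara: 5 -> 0. State: Ivan=5, Mallory=5, Carol=3, Yara=0
Event 3 (Carol -1): Carol: 3 -> 2. State: Ivan=5, Mallory=5, Carol=2, Yara=0
Event 4 (Mallory -3): Mallory: 5 -> 2. State: Ivan=5, Mallory=2, Carol=2, Yara=0
Event 5 (Ivan -3): Ivan: 5 -> 2. State: Ivan=2, Mallory=2, Carol=2, Yara=0
Event 6 (Ivan -> Mallory, 1): Ivan: 2 -> 1, Mallory: 2 -> 3. State: Ivan=1, Mallory=3, Carol=2, Yara=0
Event 7 (Ivan -> Carol, 1): Ivan: 1 -> 0, Carol: 2 -> 3. State: Ivan=0, Mallory=3, Carol=3, Yara=0

Mallory's final count: 3

Answer: 3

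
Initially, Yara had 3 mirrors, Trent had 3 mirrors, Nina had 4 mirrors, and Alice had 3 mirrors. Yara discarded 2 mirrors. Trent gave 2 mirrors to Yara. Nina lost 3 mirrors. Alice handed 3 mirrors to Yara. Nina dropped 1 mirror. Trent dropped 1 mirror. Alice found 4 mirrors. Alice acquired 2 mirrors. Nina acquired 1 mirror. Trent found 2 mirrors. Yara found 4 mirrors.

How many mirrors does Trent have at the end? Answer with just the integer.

Answer: 2

Derivation:
Tracking counts step by step:
Start: Yara=3, Trent=3, Nina=4, Alice=3
Event 1 (Yara -2): Yara: 3 -> 1. State: Yara=1, Trent=3, Nina=4, Alice=3
Event 2 (Trent -> Yara, 2): Trent: 3 -> 1, Yara: 1 -> 3. State: Yara=3, Trent=1, Nina=4, Alice=3
Event 3 (Nina -3): Nina: 4 -> 1. State: Yara=3, Trent=1, Nina=1, Alice=3
Event 4 (Alice -> Yara, 3): Alice: 3 -> 0, Yara: 3 -> 6. State: Yara=6, Trent=1, Nina=1, Alice=0
Event 5 (Nina -1): Nina: 1 -> 0. State: Yara=6, Trent=1, Nina=0, Alice=0
Event 6 (Trent -1): Trent: 1 -> 0. State: Yara=6, Trent=0, Nina=0, Alice=0
Event 7 (Alice +4): Alice: 0 -> 4. State: Yara=6, Trent=0, Nina=0, Alice=4
Event 8 (Alice +2): Alice: 4 -> 6. State: Yara=6, Trent=0, Nina=0, Alice=6
Event 9 (Nina +1): Nina: 0 -> 1. State: Yara=6, Trent=0, Nina=1, Alice=6
Event 10 (Trent +2): Trent: 0 -> 2. State: Yara=6, Trent=2, Nina=1, Alice=6
Event 11 (Yara +4): Yara: 6 -> 10. State: Yara=10, Trent=2, Nina=1, Alice=6

Trent's final count: 2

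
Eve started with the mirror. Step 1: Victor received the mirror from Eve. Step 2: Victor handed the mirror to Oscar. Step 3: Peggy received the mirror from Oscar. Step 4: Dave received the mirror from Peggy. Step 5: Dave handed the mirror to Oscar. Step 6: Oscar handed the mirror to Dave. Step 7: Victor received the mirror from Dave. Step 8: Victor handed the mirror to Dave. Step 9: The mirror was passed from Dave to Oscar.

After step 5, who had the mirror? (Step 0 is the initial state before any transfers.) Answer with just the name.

Tracking the mirror holder through step 5:
After step 0 (start): Eve
After step 1: Victor
After step 2: Oscar
After step 3: Peggy
After step 4: Dave
After step 5: Oscar

At step 5, the holder is Oscar.

Answer: Oscar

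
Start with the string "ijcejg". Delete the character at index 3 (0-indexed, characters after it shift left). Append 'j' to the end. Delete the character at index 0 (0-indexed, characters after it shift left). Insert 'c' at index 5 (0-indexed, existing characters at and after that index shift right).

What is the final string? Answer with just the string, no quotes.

Applying each edit step by step:
Start: "ijcejg"
Op 1 (delete idx 3 = 'e'): "ijcejg" -> "ijcjg"
Op 2 (append 'j'): "ijcjg" -> "ijcjgj"
Op 3 (delete idx 0 = 'i'): "ijcjgj" -> "jcjgj"
Op 4 (insert 'c' at idx 5): "jcjgj" -> "jcjgjc"

Answer: jcjgjc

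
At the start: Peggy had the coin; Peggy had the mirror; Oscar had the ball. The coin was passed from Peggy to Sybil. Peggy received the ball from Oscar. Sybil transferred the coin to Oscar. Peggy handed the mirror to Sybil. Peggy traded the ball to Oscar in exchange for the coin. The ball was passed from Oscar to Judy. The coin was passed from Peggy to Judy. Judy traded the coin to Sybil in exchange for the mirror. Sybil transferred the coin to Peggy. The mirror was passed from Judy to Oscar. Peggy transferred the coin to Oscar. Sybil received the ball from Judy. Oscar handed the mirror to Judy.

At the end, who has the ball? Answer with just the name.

Answer: Sybil

Derivation:
Tracking all object holders:
Start: coin:Peggy, mirror:Peggy, ball:Oscar
Event 1 (give coin: Peggy -> Sybil). State: coin:Sybil, mirror:Peggy, ball:Oscar
Event 2 (give ball: Oscar -> Peggy). State: coin:Sybil, mirror:Peggy, ball:Peggy
Event 3 (give coin: Sybil -> Oscar). State: coin:Oscar, mirror:Peggy, ball:Peggy
Event 4 (give mirror: Peggy -> Sybil). State: coin:Oscar, mirror:Sybil, ball:Peggy
Event 5 (swap ball<->coin: now ball:Oscar, coin:Peggy). State: coin:Peggy, mirror:Sybil, ball:Oscar
Event 6 (give ball: Oscar -> Judy). State: coin:Peggy, mirror:Sybil, ball:Judy
Event 7 (give coin: Peggy -> Judy). State: coin:Judy, mirror:Sybil, ball:Judy
Event 8 (swap coin<->mirror: now coin:Sybil, mirror:Judy). State: coin:Sybil, mirror:Judy, ball:Judy
Event 9 (give coin: Sybil -> Peggy). State: coin:Peggy, mirror:Judy, ball:Judy
Event 10 (give mirror: Judy -> Oscar). State: coin:Peggy, mirror:Oscar, ball:Judy
Event 11 (give coin: Peggy -> Oscar). State: coin:Oscar, mirror:Oscar, ball:Judy
Event 12 (give ball: Judy -> Sybil). State: coin:Oscar, mirror:Oscar, ball:Sybil
Event 13 (give mirror: Oscar -> Judy). State: coin:Oscar, mirror:Judy, ball:Sybil

Final state: coin:Oscar, mirror:Judy, ball:Sybil
The ball is held by Sybil.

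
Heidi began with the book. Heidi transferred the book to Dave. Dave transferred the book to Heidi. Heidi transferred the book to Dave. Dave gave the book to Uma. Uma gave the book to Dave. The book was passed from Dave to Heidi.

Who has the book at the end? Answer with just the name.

Tracking the book through each event:
Start: Heidi has the book.
After event 1: Dave has the book.
After event 2: Heidi has the book.
After event 3: Dave has the book.
After event 4: Uma has the book.
After event 5: Dave has the book.
After event 6: Heidi has the book.

Answer: Heidi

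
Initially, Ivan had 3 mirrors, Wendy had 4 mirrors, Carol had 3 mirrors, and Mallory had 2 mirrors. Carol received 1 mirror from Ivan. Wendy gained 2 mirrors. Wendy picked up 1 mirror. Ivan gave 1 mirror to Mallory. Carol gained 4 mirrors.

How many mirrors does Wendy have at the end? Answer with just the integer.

Answer: 7

Derivation:
Tracking counts step by step:
Start: Ivan=3, Wendy=4, Carol=3, Mallory=2
Event 1 (Ivan -> Carol, 1): Ivan: 3 -> 2, Carol: 3 -> 4. State: Ivan=2, Wendy=4, Carol=4, Mallory=2
Event 2 (Wendy +2): Wendy: 4 -> 6. State: Ivan=2, Wendy=6, Carol=4, Mallory=2
Event 3 (Wendy +1): Wendy: 6 -> 7. State: Ivan=2, Wendy=7, Carol=4, Mallory=2
Event 4 (Ivan -> Mallory, 1): Ivan: 2 -> 1, Mallory: 2 -> 3. State: Ivan=1, Wendy=7, Carol=4, Mallory=3
Event 5 (Carol +4): Carol: 4 -> 8. State: Ivan=1, Wendy=7, Carol=8, Mallory=3

Wendy's final count: 7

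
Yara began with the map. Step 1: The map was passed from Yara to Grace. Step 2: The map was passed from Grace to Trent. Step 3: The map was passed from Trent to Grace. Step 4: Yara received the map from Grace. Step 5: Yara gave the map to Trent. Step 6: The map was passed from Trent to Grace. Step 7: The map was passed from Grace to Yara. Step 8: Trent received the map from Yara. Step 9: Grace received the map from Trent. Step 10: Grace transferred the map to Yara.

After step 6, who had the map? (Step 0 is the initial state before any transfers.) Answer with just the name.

Answer: Grace

Derivation:
Tracking the map holder through step 6:
After step 0 (start): Yara
After step 1: Grace
After step 2: Trent
After step 3: Grace
After step 4: Yara
After step 5: Trent
After step 6: Grace

At step 6, the holder is Grace.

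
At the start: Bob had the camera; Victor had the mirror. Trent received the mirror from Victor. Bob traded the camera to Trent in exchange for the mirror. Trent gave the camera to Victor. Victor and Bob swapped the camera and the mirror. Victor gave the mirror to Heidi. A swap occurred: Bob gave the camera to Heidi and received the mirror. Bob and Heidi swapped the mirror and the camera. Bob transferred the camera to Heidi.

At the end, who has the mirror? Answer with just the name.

Answer: Heidi

Derivation:
Tracking all object holders:
Start: camera:Bob, mirror:Victor
Event 1 (give mirror: Victor -> Trent). State: camera:Bob, mirror:Trent
Event 2 (swap camera<->mirror: now camera:Trent, mirror:Bob). State: camera:Trent, mirror:Bob
Event 3 (give camera: Trent -> Victor). State: camera:Victor, mirror:Bob
Event 4 (swap camera<->mirror: now camera:Bob, mirror:Victor). State: camera:Bob, mirror:Victor
Event 5 (give mirror: Victor -> Heidi). State: camera:Bob, mirror:Heidi
Event 6 (swap camera<->mirror: now camera:Heidi, mirror:Bob). State: camera:Heidi, mirror:Bob
Event 7 (swap mirror<->camera: now mirror:Heidi, camera:Bob). State: camera:Bob, mirror:Heidi
Event 8 (give camera: Bob -> Heidi). State: camera:Heidi, mirror:Heidi

Final state: camera:Heidi, mirror:Heidi
The mirror is held by Heidi.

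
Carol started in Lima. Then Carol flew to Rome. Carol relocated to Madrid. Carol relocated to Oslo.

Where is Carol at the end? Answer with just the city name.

Tracking Carol's location:
Start: Carol is in Lima.
After move 1: Lima -> Rome. Carol is in Rome.
After move 2: Rome -> Madrid. Carol is in Madrid.
After move 3: Madrid -> Oslo. Carol is in Oslo.

Answer: Oslo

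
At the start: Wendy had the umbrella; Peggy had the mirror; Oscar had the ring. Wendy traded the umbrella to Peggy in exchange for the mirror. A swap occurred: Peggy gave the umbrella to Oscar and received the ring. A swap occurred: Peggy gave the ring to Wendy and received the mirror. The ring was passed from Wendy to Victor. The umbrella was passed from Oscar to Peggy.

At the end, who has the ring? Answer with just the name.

Tracking all object holders:
Start: umbrella:Wendy, mirror:Peggy, ring:Oscar
Event 1 (swap umbrella<->mirror: now umbrella:Peggy, mirror:Wendy). State: umbrella:Peggy, mirror:Wendy, ring:Oscar
Event 2 (swap umbrella<->ring: now umbrella:Oscar, ring:Peggy). State: umbrella:Oscar, mirror:Wendy, ring:Peggy
Event 3 (swap ring<->mirror: now ring:Wendy, mirror:Peggy). State: umbrella:Oscar, mirror:Peggy, ring:Wendy
Event 4 (give ring: Wendy -> Victor). State: umbrella:Oscar, mirror:Peggy, ring:Victor
Event 5 (give umbrella: Oscar -> Peggy). State: umbrella:Peggy, mirror:Peggy, ring:Victor

Final state: umbrella:Peggy, mirror:Peggy, ring:Victor
The ring is held by Victor.

Answer: Victor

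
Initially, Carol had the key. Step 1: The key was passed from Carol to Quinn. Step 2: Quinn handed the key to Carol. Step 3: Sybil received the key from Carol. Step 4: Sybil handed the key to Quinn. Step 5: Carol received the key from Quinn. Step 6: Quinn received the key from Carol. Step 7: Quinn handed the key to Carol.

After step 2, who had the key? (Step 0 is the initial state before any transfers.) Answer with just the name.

Answer: Carol

Derivation:
Tracking the key holder through step 2:
After step 0 (start): Carol
After step 1: Quinn
After step 2: Carol

At step 2, the holder is Carol.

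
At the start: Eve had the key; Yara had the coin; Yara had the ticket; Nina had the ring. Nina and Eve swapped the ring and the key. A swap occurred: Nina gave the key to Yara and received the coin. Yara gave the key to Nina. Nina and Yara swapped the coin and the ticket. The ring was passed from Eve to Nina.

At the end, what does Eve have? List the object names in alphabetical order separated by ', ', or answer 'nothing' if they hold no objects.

Tracking all object holders:
Start: key:Eve, coin:Yara, ticket:Yara, ring:Nina
Event 1 (swap ring<->key: now ring:Eve, key:Nina). State: key:Nina, coin:Yara, ticket:Yara, ring:Eve
Event 2 (swap key<->coin: now key:Yara, coin:Nina). State: key:Yara, coin:Nina, ticket:Yara, ring:Eve
Event 3 (give key: Yara -> Nina). State: key:Nina, coin:Nina, ticket:Yara, ring:Eve
Event 4 (swap coin<->ticket: now coin:Yara, ticket:Nina). State: key:Nina, coin:Yara, ticket:Nina, ring:Eve
Event 5 (give ring: Eve -> Nina). State: key:Nina, coin:Yara, ticket:Nina, ring:Nina

Final state: key:Nina, coin:Yara, ticket:Nina, ring:Nina
Eve holds: (nothing).

Answer: nothing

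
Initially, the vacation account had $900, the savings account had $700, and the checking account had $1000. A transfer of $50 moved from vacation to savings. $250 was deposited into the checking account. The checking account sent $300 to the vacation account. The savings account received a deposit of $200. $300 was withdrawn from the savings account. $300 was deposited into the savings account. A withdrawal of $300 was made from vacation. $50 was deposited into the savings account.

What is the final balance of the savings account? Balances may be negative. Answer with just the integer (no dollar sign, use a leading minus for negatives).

Tracking account balances step by step:
Start: vacation=900, savings=700, checking=1000
Event 1 (transfer 50 vacation -> savings): vacation: 900 - 50 = 850, savings: 700 + 50 = 750. Balances: vacation=850, savings=750, checking=1000
Event 2 (deposit 250 to checking): checking: 1000 + 250 = 1250. Balances: vacation=850, savings=750, checking=1250
Event 3 (transfer 300 checking -> vacation): checking: 1250 - 300 = 950, vacation: 850 + 300 = 1150. Balances: vacation=1150, savings=750, checking=950
Event 4 (deposit 200 to savings): savings: 750 + 200 = 950. Balances: vacation=1150, savings=950, checking=950
Event 5 (withdraw 300 from savings): savings: 950 - 300 = 650. Balances: vacation=1150, savings=650, checking=950
Event 6 (deposit 300 to savings): savings: 650 + 300 = 950. Balances: vacation=1150, savings=950, checking=950
Event 7 (withdraw 300 from vacation): vacation: 1150 - 300 = 850. Balances: vacation=850, savings=950, checking=950
Event 8 (deposit 50 to savings): savings: 950 + 50 = 1000. Balances: vacation=850, savings=1000, checking=950

Final balance of savings: 1000

Answer: 1000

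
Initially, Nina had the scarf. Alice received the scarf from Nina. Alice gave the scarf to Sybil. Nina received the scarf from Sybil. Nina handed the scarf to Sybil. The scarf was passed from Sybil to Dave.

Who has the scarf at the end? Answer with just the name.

Answer: Dave

Derivation:
Tracking the scarf through each event:
Start: Nina has the scarf.
After event 1: Alice has the scarf.
After event 2: Sybil has the scarf.
After event 3: Nina has the scarf.
After event 4: Sybil has the scarf.
After event 5: Dave has the scarf.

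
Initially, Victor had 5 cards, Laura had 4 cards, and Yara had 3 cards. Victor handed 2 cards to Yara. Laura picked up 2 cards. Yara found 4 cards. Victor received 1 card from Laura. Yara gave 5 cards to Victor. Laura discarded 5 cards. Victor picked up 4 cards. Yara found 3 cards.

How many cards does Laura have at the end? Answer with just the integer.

Tracking counts step by step:
Start: Victor=5, Laura=4, Yara=3
Event 1 (Victor -> Yara, 2): Victor: 5 -> 3, Yara: 3 -> 5. State: Victor=3, Laura=4, Yara=5
Event 2 (Laura +2): Laura: 4 -> 6. State: Victor=3, Laura=6, Yara=5
Event 3 (Yara +4): Yara: 5 -> 9. State: Victor=3, Laura=6, Yara=9
Event 4 (Laura -> Victor, 1): Laura: 6 -> 5, Victor: 3 -> 4. State: Victor=4, Laura=5, Yara=9
Event 5 (Yara -> Victor, 5): Yara: 9 -> 4, Victor: 4 -> 9. State: Victor=9, Laura=5, Yara=4
Event 6 (Laura -5): Laura: 5 -> 0. State: Victor=9, Laura=0, Yara=4
Event 7 (Victor +4): Victor: 9 -> 13. State: Victor=13, Laura=0, Yara=4
Event 8 (Yara +3): Yara: 4 -> 7. State: Victor=13, Laura=0, Yara=7

Laura's final count: 0

Answer: 0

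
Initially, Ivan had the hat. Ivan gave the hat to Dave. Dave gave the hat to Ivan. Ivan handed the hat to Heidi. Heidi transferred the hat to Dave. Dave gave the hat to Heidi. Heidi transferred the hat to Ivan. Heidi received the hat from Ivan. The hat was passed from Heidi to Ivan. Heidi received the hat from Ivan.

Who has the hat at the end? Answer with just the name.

Answer: Heidi

Derivation:
Tracking the hat through each event:
Start: Ivan has the hat.
After event 1: Dave has the hat.
After event 2: Ivan has the hat.
After event 3: Heidi has the hat.
After event 4: Dave has the hat.
After event 5: Heidi has the hat.
After event 6: Ivan has the hat.
After event 7: Heidi has the hat.
After event 8: Ivan has the hat.
After event 9: Heidi has the hat.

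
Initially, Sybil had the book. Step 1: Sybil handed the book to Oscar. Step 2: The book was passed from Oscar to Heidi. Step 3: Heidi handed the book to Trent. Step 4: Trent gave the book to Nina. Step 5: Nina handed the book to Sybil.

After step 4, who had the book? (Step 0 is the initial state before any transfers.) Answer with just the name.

Answer: Nina

Derivation:
Tracking the book holder through step 4:
After step 0 (start): Sybil
After step 1: Oscar
After step 2: Heidi
After step 3: Trent
After step 4: Nina

At step 4, the holder is Nina.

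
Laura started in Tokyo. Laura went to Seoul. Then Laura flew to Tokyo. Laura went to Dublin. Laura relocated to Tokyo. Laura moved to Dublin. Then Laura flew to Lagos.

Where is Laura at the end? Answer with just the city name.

Tracking Laura's location:
Start: Laura is in Tokyo.
After move 1: Tokyo -> Seoul. Laura is in Seoul.
After move 2: Seoul -> Tokyo. Laura is in Tokyo.
After move 3: Tokyo -> Dublin. Laura is in Dublin.
After move 4: Dublin -> Tokyo. Laura is in Tokyo.
After move 5: Tokyo -> Dublin. Laura is in Dublin.
After move 6: Dublin -> Lagos. Laura is in Lagos.

Answer: Lagos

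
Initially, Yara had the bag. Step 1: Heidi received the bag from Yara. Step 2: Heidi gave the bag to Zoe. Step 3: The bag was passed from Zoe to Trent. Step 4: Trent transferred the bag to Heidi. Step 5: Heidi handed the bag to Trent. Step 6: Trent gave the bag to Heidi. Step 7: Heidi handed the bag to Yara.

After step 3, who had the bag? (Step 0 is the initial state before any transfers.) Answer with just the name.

Answer: Trent

Derivation:
Tracking the bag holder through step 3:
After step 0 (start): Yara
After step 1: Heidi
After step 2: Zoe
After step 3: Trent

At step 3, the holder is Trent.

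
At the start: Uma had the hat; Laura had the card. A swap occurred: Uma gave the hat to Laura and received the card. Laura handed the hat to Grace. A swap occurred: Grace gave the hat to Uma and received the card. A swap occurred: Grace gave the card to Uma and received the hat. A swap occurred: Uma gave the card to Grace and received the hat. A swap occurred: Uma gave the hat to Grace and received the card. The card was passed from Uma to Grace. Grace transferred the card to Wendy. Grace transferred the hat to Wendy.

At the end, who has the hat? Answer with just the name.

Answer: Wendy

Derivation:
Tracking all object holders:
Start: hat:Uma, card:Laura
Event 1 (swap hat<->card: now hat:Laura, card:Uma). State: hat:Laura, card:Uma
Event 2 (give hat: Laura -> Grace). State: hat:Grace, card:Uma
Event 3 (swap hat<->card: now hat:Uma, card:Grace). State: hat:Uma, card:Grace
Event 4 (swap card<->hat: now card:Uma, hat:Grace). State: hat:Grace, card:Uma
Event 5 (swap card<->hat: now card:Grace, hat:Uma). State: hat:Uma, card:Grace
Event 6 (swap hat<->card: now hat:Grace, card:Uma). State: hat:Grace, card:Uma
Event 7 (give card: Uma -> Grace). State: hat:Grace, card:Grace
Event 8 (give card: Grace -> Wendy). State: hat:Grace, card:Wendy
Event 9 (give hat: Grace -> Wendy). State: hat:Wendy, card:Wendy

Final state: hat:Wendy, card:Wendy
The hat is held by Wendy.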